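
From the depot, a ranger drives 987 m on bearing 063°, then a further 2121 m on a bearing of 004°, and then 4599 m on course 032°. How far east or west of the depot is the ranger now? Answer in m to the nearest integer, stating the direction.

Leg 1 (063°, 987 m): east 987 sin 63° = 879.42, north 987 cos 63° = 448.09
Leg 2 (004°, 2121 m): east 2121 sin 4° = 147.95, north 2121 cos 4° = 2115.83
Leg 3 (032°, 4599 m): east 4599 sin 32° = 2437.10, north 4599 cos 32° = 3900.17
Net east component: 3464.48 m.

3464 m east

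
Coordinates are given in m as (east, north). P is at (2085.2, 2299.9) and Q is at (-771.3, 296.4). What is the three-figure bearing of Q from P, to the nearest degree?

Δeast = -771.3 − 2085.2 = -2856.50; Δnorth = 296.4 − 2299.9 = -2003.50.
Bearing = atan2(Δeast, Δnorth) mod 360° = 234.95° ≈ 235°.

235°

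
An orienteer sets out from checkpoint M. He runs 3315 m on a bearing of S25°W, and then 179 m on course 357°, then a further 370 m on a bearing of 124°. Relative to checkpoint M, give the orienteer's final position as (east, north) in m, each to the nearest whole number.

(-1104, -3033)

Leg 1 (S25°W, 3315 m): east 3315 sin 205° = -1400.98, north 3315 cos 205° = -3004.41
Leg 2 (357°, 179 m): east 179 sin 357° = -9.37, north 179 cos 357° = 178.75
Leg 3 (124°, 370 m): east 370 sin 124° = 306.74, north 370 cos 124° = -206.90
Summing: -1103.60 m east, -3032.56 m north → (-1104, -3033).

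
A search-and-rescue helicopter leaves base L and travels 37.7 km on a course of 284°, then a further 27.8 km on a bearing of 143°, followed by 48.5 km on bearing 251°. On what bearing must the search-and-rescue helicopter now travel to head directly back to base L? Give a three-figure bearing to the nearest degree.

Leg 1 (284°, 37.7 km): east 37.7 sin 284° = -36.58, north 37.7 cos 284° = 9.12
Leg 2 (143°, 27.8 km): east 27.8 sin 143° = 16.73, north 27.8 cos 143° = -22.20
Leg 3 (251°, 48.5 km): east 48.5 sin 251° = -45.86, north 48.5 cos 251° = -15.79
Net displacement: -65.71 east, -28.87 north. Direction back to start is (65.71, 28.87): bearing = atan2(65.71, 28.87) mod 360° = 66.28° ≈ 066°.

066°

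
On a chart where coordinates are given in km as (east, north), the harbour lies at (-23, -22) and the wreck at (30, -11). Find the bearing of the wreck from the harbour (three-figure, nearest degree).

Δeast = 30 − -23 = 53.00; Δnorth = -11 − -22 = 11.00.
Bearing = atan2(Δeast, Δnorth) mod 360° = 78.27° ≈ 078°.

078°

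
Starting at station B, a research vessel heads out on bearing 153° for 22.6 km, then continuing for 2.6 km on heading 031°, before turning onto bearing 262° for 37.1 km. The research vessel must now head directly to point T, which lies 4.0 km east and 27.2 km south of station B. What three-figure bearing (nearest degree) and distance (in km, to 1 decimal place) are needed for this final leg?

Leg 1 (153°, 22.6 km): east 22.6 sin 153° = 10.26, north 22.6 cos 153° = -20.14
Leg 2 (031°, 2.6 km): east 2.6 sin 31° = 1.34, north 2.6 cos 31° = 2.23
Leg 3 (262°, 37.1 km): east 37.1 sin 262° = -36.74, north 37.1 cos 262° = -5.16
Current position: (-25.14, -23.07). Target: (4.0, -27.2). Remaining: Δeast = 29.14, Δnorth = -4.13.
Bearing = atan2(29.14, -4.13) mod 360° = 98.06°; distance = √((29.14)² + (-4.13)²) = 29.431 km.

098°, 29.4 km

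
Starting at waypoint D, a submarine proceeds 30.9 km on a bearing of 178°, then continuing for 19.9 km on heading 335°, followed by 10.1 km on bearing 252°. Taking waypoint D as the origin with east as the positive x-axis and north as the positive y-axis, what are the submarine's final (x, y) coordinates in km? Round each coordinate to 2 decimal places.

(-16.94, -15.97)

Leg 1 (178°, 30.9 km): east 30.9 sin 178° = 1.08, north 30.9 cos 178° = -30.88
Leg 2 (335°, 19.9 km): east 19.9 sin 335° = -8.41, north 19.9 cos 335° = 18.04
Leg 3 (252°, 10.1 km): east 10.1 sin 252° = -9.61, north 10.1 cos 252° = -3.12
Summing: -16.94 km east, -15.97 km north → (-16.94, -15.97).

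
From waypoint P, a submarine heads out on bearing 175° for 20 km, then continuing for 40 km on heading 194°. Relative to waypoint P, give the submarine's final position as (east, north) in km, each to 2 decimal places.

(-7.93, -58.74)

Leg 1 (175°, 20 km): east 20 sin 175° = 1.74, north 20 cos 175° = -19.92
Leg 2 (194°, 40 km): east 40 sin 194° = -9.68, north 40 cos 194° = -38.81
Summing: -7.93 km east, -58.74 km north → (-7.93, -58.74).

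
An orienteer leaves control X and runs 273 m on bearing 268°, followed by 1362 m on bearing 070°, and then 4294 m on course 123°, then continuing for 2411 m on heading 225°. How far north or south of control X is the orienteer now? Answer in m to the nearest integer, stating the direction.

Leg 1 (268°, 273 m): east 273 sin 268° = -272.83, north 273 cos 268° = -9.53
Leg 2 (070°, 1362 m): east 1362 sin 70° = 1279.86, north 1362 cos 70° = 465.83
Leg 3 (123°, 4294 m): east 4294 sin 123° = 3601.25, north 4294 cos 123° = -2338.68
Leg 4 (225°, 2411 m): east 2411 sin 225° = -1704.83, north 2411 cos 225° = -1704.83
Net north component: -3587.21 m.

3587 m south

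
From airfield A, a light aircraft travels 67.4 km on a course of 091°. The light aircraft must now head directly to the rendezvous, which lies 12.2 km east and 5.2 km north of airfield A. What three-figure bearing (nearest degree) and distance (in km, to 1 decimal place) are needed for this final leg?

Leg 1 (091°, 67.4 km): east 67.4 sin 91° = 67.39, north 67.4 cos 91° = -1.18
Current position: (67.39, -1.18). Target: (12.2, 5.2). Remaining: Δeast = -55.19, Δnorth = 6.38.
Bearing = atan2(-55.19, 6.38) mod 360° = 276.59°; distance = √((-55.19)² + (6.38)²) = 55.557 km.

277°, 55.6 km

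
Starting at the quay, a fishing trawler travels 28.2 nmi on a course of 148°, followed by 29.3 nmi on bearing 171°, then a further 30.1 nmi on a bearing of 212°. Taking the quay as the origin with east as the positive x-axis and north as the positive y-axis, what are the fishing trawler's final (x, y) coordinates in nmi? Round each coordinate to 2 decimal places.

Leg 1 (148°, 28.2 nmi): east 28.2 sin 148° = 14.94, north 28.2 cos 148° = -23.91
Leg 2 (171°, 29.3 nmi): east 29.3 sin 171° = 4.58, north 29.3 cos 171° = -28.94
Leg 3 (212°, 30.1 nmi): east 30.1 sin 212° = -15.95, north 30.1 cos 212° = -25.53
Summing: 3.58 nmi east, -78.38 nmi north → (3.58, -78.38).

(3.58, -78.38)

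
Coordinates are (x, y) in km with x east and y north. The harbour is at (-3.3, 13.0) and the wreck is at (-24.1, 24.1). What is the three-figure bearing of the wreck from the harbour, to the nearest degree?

Δeast = -24.1 − -3.3 = -20.80; Δnorth = 24.1 − 13.0 = 11.10.
Bearing = atan2(Δeast, Δnorth) mod 360° = 298.09° ≈ 298°.

298°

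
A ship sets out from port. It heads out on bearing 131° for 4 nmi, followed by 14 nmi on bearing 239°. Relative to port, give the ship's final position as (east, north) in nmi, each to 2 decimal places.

(-8.98, -9.83)

Leg 1 (131°, 4 nmi): east 4 sin 131° = 3.02, north 4 cos 131° = -2.62
Leg 2 (239°, 14 nmi): east 14 sin 239° = -12.00, north 14 cos 239° = -7.21
Summing: -8.98 nmi east, -9.83 nmi north → (-8.98, -9.83).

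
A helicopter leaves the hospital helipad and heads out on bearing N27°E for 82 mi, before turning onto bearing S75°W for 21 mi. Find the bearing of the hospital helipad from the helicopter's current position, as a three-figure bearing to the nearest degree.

194°

Leg 1 (N27°E, 82 mi): east 82 sin 27° = 37.23, north 82 cos 27° = 73.06
Leg 2 (S75°W, 21 mi): east 21 sin 255° = -20.28, north 21 cos 255° = -5.44
Net displacement: 16.94 east, 67.63 north. Direction back to start is (-16.94, -67.63): bearing = atan2(-16.94, -67.63) mod 360° = 194.06° ≈ 194°.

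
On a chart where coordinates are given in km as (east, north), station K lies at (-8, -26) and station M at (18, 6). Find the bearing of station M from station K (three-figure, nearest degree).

Δeast = 18 − -8 = 26.00; Δnorth = 6 − -26 = 32.00.
Bearing = atan2(Δeast, Δnorth) mod 360° = 39.09° ≈ 039°.

039°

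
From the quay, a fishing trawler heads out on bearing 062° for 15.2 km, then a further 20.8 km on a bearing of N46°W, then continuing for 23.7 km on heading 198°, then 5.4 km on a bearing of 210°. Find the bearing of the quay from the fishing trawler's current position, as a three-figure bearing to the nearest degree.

064°

Leg 1 (062°, 15.2 km): east 15.2 sin 62° = 13.42, north 15.2 cos 62° = 7.14
Leg 2 (N46°W, 20.8 km): east 20.8 sin 314° = -14.96, north 20.8 cos 314° = 14.45
Leg 3 (198°, 23.7 km): east 23.7 sin 198° = -7.32, north 23.7 cos 198° = -22.54
Leg 4 (210°, 5.4 km): east 5.4 sin 210° = -2.70, north 5.4 cos 210° = -4.68
Net displacement: -11.57 east, -5.63 north. Direction back to start is (11.57, 5.63): bearing = atan2(11.57, 5.63) mod 360° = 64.04° ≈ 064°.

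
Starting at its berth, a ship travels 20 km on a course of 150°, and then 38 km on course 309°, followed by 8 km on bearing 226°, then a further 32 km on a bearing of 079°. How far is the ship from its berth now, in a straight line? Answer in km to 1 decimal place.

Leg 1 (150°, 20 km): east 20 sin 150° = 10.00, north 20 cos 150° = -17.32
Leg 2 (309°, 38 km): east 38 sin 309° = -29.53, north 38 cos 309° = 23.91
Leg 3 (226°, 8 km): east 8 sin 226° = -5.75, north 8 cos 226° = -5.56
Leg 4 (079°, 32 km): east 32 sin 79° = 31.41, north 32 cos 79° = 6.11
Net: 6.13 east, 7.14 north. Distance = √((6.13)² + (7.14)²) = 9.409 km.

9.4 km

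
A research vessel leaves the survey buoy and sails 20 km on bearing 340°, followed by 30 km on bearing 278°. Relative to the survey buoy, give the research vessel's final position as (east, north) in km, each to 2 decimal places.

(-36.55, 22.97)

Leg 1 (340°, 20 km): east 20 sin 340° = -6.84, north 20 cos 340° = 18.79
Leg 2 (278°, 30 km): east 30 sin 278° = -29.71, north 30 cos 278° = 4.18
Summing: -36.55 km east, 22.97 km north → (-36.55, 22.97).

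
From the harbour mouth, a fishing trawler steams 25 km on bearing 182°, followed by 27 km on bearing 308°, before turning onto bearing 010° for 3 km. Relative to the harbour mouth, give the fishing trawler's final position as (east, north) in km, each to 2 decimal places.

Leg 1 (182°, 25 km): east 25 sin 182° = -0.87, north 25 cos 182° = -24.98
Leg 2 (308°, 27 km): east 27 sin 308° = -21.28, north 27 cos 308° = 16.62
Leg 3 (010°, 3 km): east 3 sin 10° = 0.52, north 3 cos 10° = 2.95
Summing: -21.63 km east, -5.41 km north → (-21.63, -5.41).

(-21.63, -5.41)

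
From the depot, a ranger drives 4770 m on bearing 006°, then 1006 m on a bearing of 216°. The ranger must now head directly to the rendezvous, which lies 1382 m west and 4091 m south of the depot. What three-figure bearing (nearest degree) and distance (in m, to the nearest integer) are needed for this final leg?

Leg 1 (006°, 4770 m): east 4770 sin 6° = 498.60, north 4770 cos 6° = 4743.87
Leg 2 (216°, 1006 m): east 1006 sin 216° = -591.31, north 1006 cos 216° = -813.87
Current position: (-92.71, 3930.00). Target: (-1382, -4091). Remaining: Δeast = -1289.29, Δnorth = -8021.00.
Bearing = atan2(-1289.29, -8021.00) mod 360° = 189.13°; distance = √((-1289.29)² + (-8021.00)²) = 8123.957 m.

189°, 8124 m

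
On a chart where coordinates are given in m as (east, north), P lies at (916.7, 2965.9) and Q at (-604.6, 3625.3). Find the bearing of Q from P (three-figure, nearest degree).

293°

Δeast = -604.6 − 916.7 = -1521.30; Δnorth = 3625.3 − 2965.9 = 659.40.
Bearing = atan2(Δeast, Δnorth) mod 360° = 293.43° ≈ 293°.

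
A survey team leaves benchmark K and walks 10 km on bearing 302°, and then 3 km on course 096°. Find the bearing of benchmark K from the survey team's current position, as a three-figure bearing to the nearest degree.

132°

Leg 1 (302°, 10 km): east 10 sin 302° = -8.48, north 10 cos 302° = 5.30
Leg 2 (096°, 3 km): east 3 sin 96° = 2.98, north 3 cos 96° = -0.31
Net displacement: -5.50 east, 4.99 north. Direction back to start is (5.50, -4.99): bearing = atan2(5.50, -4.99) mod 360° = 132.21° ≈ 132°.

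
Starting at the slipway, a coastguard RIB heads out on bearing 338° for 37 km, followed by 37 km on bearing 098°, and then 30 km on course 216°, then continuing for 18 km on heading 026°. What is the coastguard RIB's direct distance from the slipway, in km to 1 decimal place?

24.8 km

Leg 1 (338°, 37 km): east 37 sin 338° = -13.86, north 37 cos 338° = 34.31
Leg 2 (098°, 37 km): east 37 sin 98° = 36.64, north 37 cos 98° = -5.15
Leg 3 (216°, 30 km): east 30 sin 216° = -17.63, north 30 cos 216° = -24.27
Leg 4 (026°, 18 km): east 18 sin 26° = 7.89, north 18 cos 26° = 16.18
Net: 13.04 east, 21.06 north. Distance = √((13.04)² + (21.06)²) = 24.772 km.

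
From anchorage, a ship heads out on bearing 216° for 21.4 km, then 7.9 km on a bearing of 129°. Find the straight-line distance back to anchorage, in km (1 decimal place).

23.2 km

Leg 1 (216°, 21.4 km): east 21.4 sin 216° = -12.58, north 21.4 cos 216° = -17.31
Leg 2 (129°, 7.9 km): east 7.9 sin 129° = 6.14, north 7.9 cos 129° = -4.97
Net: -6.44 east, -22.28 north. Distance = √((-6.44)² + (-22.28)²) = 23.196 km.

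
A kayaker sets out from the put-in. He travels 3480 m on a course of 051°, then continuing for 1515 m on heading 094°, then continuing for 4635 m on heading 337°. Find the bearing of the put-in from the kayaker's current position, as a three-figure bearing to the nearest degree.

201°

Leg 1 (051°, 3480 m): east 3480 sin 51° = 2704.47, north 3480 cos 51° = 2190.03
Leg 2 (094°, 1515 m): east 1515 sin 94° = 1511.31, north 1515 cos 94° = -105.68
Leg 3 (337°, 4635 m): east 4635 sin 337° = -1811.04, north 4635 cos 337° = 4266.54
Net displacement: 2404.74 east, 6350.89 north. Direction back to start is (-2404.74, -6350.89): bearing = atan2(-2404.74, -6350.89) mod 360° = 200.74° ≈ 201°.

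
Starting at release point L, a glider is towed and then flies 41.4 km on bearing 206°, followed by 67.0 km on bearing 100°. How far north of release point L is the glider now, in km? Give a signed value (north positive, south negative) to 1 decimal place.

-48.8 km

Leg 1 (206°, 41.4 km): east 41.4 sin 206° = -18.15, north 41.4 cos 206° = -37.21
Leg 2 (100°, 67.0 km): east 67.0 sin 100° = 65.98, north 67.0 cos 100° = -11.63
Net north component: -48.84 km.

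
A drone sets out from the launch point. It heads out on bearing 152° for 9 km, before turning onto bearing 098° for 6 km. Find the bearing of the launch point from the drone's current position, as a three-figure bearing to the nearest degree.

Leg 1 (152°, 9 km): east 9 sin 152° = 4.23, north 9 cos 152° = -7.95
Leg 2 (098°, 6 km): east 6 sin 98° = 5.94, north 6 cos 98° = -0.84
Net displacement: 10.17 east, -8.78 north. Direction back to start is (-10.17, 8.78): bearing = atan2(-10.17, 8.78) mod 360° = 310.82° ≈ 311°.

311°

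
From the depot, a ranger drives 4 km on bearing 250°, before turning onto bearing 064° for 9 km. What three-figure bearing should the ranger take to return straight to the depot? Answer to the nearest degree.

239°

Leg 1 (250°, 4 km): east 4 sin 250° = -3.76, north 4 cos 250° = -1.37
Leg 2 (064°, 9 km): east 9 sin 64° = 8.09, north 9 cos 64° = 3.95
Net displacement: 4.33 east, 2.58 north. Direction back to start is (-4.33, -2.58): bearing = atan2(-4.33, -2.58) mod 360° = 239.24° ≈ 239°.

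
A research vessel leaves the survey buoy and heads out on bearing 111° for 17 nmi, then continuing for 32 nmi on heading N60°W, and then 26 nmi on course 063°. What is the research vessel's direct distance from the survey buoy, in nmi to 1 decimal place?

Leg 1 (111°, 17 nmi): east 17 sin 111° = 15.87, north 17 cos 111° = -6.09
Leg 2 (N60°W, 32 nmi): east 32 sin 300° = -27.71, north 32 cos 300° = 16.00
Leg 3 (063°, 26 nmi): east 26 sin 63° = 23.17, north 26 cos 63° = 11.80
Net: 11.32 east, 21.71 north. Distance = √((11.32)² + (21.71)²) = 24.487 nmi.

24.5 nmi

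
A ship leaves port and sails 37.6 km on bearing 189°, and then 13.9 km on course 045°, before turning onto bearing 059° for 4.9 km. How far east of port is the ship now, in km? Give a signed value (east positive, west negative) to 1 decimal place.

8.1 km

Leg 1 (189°, 37.6 km): east 37.6 sin 189° = -5.88, north 37.6 cos 189° = -37.14
Leg 2 (045°, 13.9 km): east 13.9 sin 45° = 9.83, north 13.9 cos 45° = 9.83
Leg 3 (059°, 4.9 km): east 4.9 sin 59° = 4.20, north 4.9 cos 59° = 2.52
Net east component: 8.15 km.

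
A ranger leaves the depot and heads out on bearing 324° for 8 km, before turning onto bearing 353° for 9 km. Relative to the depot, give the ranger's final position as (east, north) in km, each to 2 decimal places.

Leg 1 (324°, 8 km): east 8 sin 324° = -4.70, north 8 cos 324° = 6.47
Leg 2 (353°, 9 km): east 9 sin 353° = -1.10, north 9 cos 353° = 8.93
Summing: -5.80 km east, 15.41 km north → (-5.80, 15.41).

(-5.80, 15.41)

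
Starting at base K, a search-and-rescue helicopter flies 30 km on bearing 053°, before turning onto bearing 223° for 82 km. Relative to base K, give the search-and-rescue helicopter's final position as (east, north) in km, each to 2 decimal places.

(-31.96, -41.92)

Leg 1 (053°, 30 km): east 30 sin 53° = 23.96, north 30 cos 53° = 18.05
Leg 2 (223°, 82 km): east 82 sin 223° = -55.92, north 82 cos 223° = -59.97
Summing: -31.96 km east, -41.92 km north → (-31.96, -41.92).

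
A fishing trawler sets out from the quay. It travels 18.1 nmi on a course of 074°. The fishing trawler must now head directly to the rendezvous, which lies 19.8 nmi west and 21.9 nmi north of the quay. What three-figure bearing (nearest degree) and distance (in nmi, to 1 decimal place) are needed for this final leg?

294°, 40.9 nmi

Leg 1 (074°, 18.1 nmi): east 18.1 sin 74° = 17.40, north 18.1 cos 74° = 4.99
Current position: (17.40, 4.99). Target: (-19.8, 21.9). Remaining: Δeast = -37.20, Δnorth = 16.91.
Bearing = atan2(-37.20, 16.91) mod 360° = 294.45°; distance = √((-37.20)² + (16.91)²) = 40.862 nmi.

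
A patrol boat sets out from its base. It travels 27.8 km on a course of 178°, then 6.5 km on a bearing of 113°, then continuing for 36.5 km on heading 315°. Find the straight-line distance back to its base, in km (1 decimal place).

Leg 1 (178°, 27.8 km): east 27.8 sin 178° = 0.97, north 27.8 cos 178° = -27.78
Leg 2 (113°, 6.5 km): east 6.5 sin 113° = 5.98, north 6.5 cos 113° = -2.54
Leg 3 (315°, 36.5 km): east 36.5 sin 315° = -25.81, north 36.5 cos 315° = 25.81
Net: -18.86 east, -4.51 north. Distance = √((-18.86)² + (-4.51)²) = 19.389 km.

19.4 km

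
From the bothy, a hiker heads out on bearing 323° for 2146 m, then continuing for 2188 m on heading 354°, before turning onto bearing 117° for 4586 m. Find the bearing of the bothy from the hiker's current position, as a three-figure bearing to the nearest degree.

Leg 1 (323°, 2146 m): east 2146 sin 323° = -1291.50, north 2146 cos 323° = 1713.87
Leg 2 (354°, 2188 m): east 2188 sin 354° = -228.71, north 2188 cos 354° = 2176.01
Leg 3 (117°, 4586 m): east 4586 sin 117° = 4086.16, north 4586 cos 117° = -2082.00
Net displacement: 2565.95 east, 1807.89 north. Direction back to start is (-2565.95, -1807.89): bearing = atan2(-2565.95, -1807.89) mod 360° = 234.83° ≈ 235°.

235°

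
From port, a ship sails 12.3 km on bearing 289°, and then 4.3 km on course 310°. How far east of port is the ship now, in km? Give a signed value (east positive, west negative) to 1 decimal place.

Leg 1 (289°, 12.3 km): east 12.3 sin 289° = -11.63, north 12.3 cos 289° = 4.00
Leg 2 (310°, 4.3 km): east 4.3 sin 310° = -3.29, north 4.3 cos 310° = 2.76
Net east component: -14.92 km.

-14.9 km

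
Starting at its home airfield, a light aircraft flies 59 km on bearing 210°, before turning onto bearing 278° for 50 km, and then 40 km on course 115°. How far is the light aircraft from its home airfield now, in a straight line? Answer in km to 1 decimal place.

Leg 1 (210°, 59 km): east 59 sin 210° = -29.50, north 59 cos 210° = -51.10
Leg 2 (278°, 50 km): east 50 sin 278° = -49.51, north 50 cos 278° = 6.96
Leg 3 (115°, 40 km): east 40 sin 115° = 36.25, north 40 cos 115° = -16.90
Net: -42.76 east, -61.04 north. Distance = √((-42.76)² + (-61.04)²) = 74.529 km.

74.5 km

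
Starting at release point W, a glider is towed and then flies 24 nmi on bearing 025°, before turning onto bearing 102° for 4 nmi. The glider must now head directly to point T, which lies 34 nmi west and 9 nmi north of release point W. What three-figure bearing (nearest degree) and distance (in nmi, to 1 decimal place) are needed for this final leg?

Leg 1 (025°, 24 nmi): east 24 sin 25° = 10.14, north 24 cos 25° = 21.75
Leg 2 (102°, 4 nmi): east 4 sin 102° = 3.91, north 4 cos 102° = -0.83
Current position: (14.06, 20.92). Target: (-34, 9). Remaining: Δeast = -48.06, Δnorth = -11.92.
Bearing = atan2(-48.06, -11.92) mod 360° = 256.07°; distance = √((-48.06)² + (-11.92)²) = 49.512 nmi.

256°, 49.5 nmi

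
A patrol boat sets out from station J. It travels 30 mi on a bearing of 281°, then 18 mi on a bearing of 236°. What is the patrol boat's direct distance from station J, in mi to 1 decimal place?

Leg 1 (281°, 30 mi): east 30 sin 281° = -29.45, north 30 cos 281° = 5.72
Leg 2 (236°, 18 mi): east 18 sin 236° = -14.92, north 18 cos 236° = -10.07
Net: -44.37 east, -4.34 north. Distance = √((-44.37)² + (-4.34)²) = 44.583 mi.

44.6 mi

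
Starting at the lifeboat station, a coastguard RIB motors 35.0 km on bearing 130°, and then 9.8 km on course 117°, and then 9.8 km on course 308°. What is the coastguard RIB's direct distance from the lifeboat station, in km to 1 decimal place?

34.8 km

Leg 1 (130°, 35.0 km): east 35.0 sin 130° = 26.81, north 35.0 cos 130° = -22.50
Leg 2 (117°, 9.8 km): east 9.8 sin 117° = 8.73, north 9.8 cos 117° = -4.45
Leg 3 (308°, 9.8 km): east 9.8 sin 308° = -7.72, north 9.8 cos 308° = 6.03
Net: 27.82 east, -20.91 north. Distance = √((27.82)² + (-20.91)²) = 34.805 km.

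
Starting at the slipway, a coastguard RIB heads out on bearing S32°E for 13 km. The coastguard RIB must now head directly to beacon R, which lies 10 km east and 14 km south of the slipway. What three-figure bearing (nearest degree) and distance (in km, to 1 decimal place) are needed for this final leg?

134°, 4.3 km

Leg 1 (S32°E, 13 km): east 13 sin 148° = 6.89, north 13 cos 148° = -11.02
Current position: (6.89, -11.02). Target: (10, -14). Remaining: Δeast = 3.11, Δnorth = -2.98.
Bearing = atan2(3.11, -2.98) mod 360° = 133.72°; distance = √((3.11)² + (-2.98)²) = 4.305 km.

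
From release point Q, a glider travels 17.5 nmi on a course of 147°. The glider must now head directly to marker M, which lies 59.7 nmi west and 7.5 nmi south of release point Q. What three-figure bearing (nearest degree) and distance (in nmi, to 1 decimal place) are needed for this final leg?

Leg 1 (147°, 17.5 nmi): east 17.5 sin 147° = 9.53, north 17.5 cos 147° = -14.68
Current position: (9.53, -14.68). Target: (-59.7, -7.5). Remaining: Δeast = -69.23, Δnorth = 7.18.
Bearing = atan2(-69.23, 7.18) mod 360° = 275.92°; distance = √((-69.23)² + (7.18)²) = 69.602 nmi.

276°, 69.6 nmi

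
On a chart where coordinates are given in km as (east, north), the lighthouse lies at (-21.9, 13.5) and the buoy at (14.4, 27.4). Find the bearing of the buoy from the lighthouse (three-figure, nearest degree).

069°

Δeast = 14.4 − -21.9 = 36.30; Δnorth = 27.4 − 13.5 = 13.90.
Bearing = atan2(Δeast, Δnorth) mod 360° = 69.05° ≈ 069°.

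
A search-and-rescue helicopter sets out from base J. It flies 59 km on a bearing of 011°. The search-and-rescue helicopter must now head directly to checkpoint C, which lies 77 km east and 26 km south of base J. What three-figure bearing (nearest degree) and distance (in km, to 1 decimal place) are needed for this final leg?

Leg 1 (011°, 59 km): east 59 sin 11° = 11.26, north 59 cos 11° = 57.92
Current position: (11.26, 57.92). Target: (77, -26). Remaining: Δeast = 65.74, Δnorth = -83.92.
Bearing = atan2(65.74, -83.92) mod 360° = 141.92°; distance = √((65.74)² + (-83.92)²) = 106.602 km.

142°, 106.6 km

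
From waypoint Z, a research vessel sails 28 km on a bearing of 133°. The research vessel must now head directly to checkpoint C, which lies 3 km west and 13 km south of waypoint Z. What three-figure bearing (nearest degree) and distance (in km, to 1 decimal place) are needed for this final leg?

285°, 24.3 km

Leg 1 (133°, 28 km): east 28 sin 133° = 20.48, north 28 cos 133° = -19.10
Current position: (20.48, -19.10). Target: (-3, -13). Remaining: Δeast = -23.48, Δnorth = 6.10.
Bearing = atan2(-23.48, 6.10) mod 360° = 284.56°; distance = √((-23.48)² + (6.10)²) = 24.256 km.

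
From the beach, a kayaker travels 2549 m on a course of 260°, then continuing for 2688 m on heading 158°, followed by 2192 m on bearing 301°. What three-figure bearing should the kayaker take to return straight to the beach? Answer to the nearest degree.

062°

Leg 1 (260°, 2549 m): east 2549 sin 260° = -2510.27, north 2549 cos 260° = -442.63
Leg 2 (158°, 2688 m): east 2688 sin 158° = 1006.94, north 2688 cos 158° = -2492.27
Leg 3 (301°, 2192 m): east 2192 sin 301° = -1878.91, north 2192 cos 301° = 1128.96
Net displacement: -3382.24 east, -1805.94 north. Direction back to start is (3382.24, 1805.94): bearing = atan2(3382.24, 1805.94) mod 360° = 61.90° ≈ 062°.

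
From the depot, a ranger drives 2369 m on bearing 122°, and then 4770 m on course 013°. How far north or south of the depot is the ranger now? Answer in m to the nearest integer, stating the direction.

3392 m north

Leg 1 (122°, 2369 m): east 2369 sin 122° = 2009.03, north 2369 cos 122° = -1255.38
Leg 2 (013°, 4770 m): east 4770 sin 13° = 1073.02, north 4770 cos 13° = 4647.75
Net north component: 3392.37 m.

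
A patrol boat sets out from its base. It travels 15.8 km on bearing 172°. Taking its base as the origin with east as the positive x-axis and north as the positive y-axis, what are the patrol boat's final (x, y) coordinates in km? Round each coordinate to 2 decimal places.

(2.20, -15.65)

Leg 1 (172°, 15.8 km): east 15.8 sin 172° = 2.20, north 15.8 cos 172° = -15.65
Summing: 2.20 km east, -15.65 km north → (2.20, -15.65).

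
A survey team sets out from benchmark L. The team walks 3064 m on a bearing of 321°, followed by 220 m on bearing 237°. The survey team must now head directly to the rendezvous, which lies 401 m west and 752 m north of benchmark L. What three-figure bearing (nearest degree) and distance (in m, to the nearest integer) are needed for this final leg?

Leg 1 (321°, 3064 m): east 3064 sin 321° = -1928.24, north 3064 cos 321° = 2381.18
Leg 2 (237°, 220 m): east 220 sin 237° = -184.51, north 220 cos 237° = -119.82
Current position: (-2112.75, 2261.35). Target: (-401, 752). Remaining: Δeast = 1711.75, Δnorth = -1509.35.
Bearing = atan2(1711.75, -1509.35) mod 360° = 131.40°; distance = √((1711.75)² + (-1509.35)²) = 2282.153 m.

131°, 2282 m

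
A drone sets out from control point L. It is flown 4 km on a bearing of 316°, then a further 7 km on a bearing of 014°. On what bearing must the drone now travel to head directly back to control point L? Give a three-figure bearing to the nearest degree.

Leg 1 (316°, 4 km): east 4 sin 316° = -2.78, north 4 cos 316° = 2.88
Leg 2 (014°, 7 km): east 7 sin 14° = 1.69, north 7 cos 14° = 6.79
Net displacement: -1.09 east, 9.67 north. Direction back to start is (1.09, -9.67): bearing = atan2(1.09, -9.67) mod 360° = 173.60° ≈ 174°.

174°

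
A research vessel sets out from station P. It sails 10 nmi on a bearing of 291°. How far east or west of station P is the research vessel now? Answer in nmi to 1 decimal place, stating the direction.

Leg 1 (291°, 10 nmi): east 10 sin 291° = -9.34, north 10 cos 291° = 3.58
Net east component: -9.34 nmi.

9.3 nmi west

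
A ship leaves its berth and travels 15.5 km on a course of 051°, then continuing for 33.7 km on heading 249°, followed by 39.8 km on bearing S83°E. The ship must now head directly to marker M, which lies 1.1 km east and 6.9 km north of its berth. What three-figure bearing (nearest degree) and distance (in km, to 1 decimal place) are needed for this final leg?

Leg 1 (051°, 15.5 km): east 15.5 sin 51° = 12.05, north 15.5 cos 51° = 9.75
Leg 2 (249°, 33.7 km): east 33.7 sin 249° = -31.46, north 33.7 cos 249° = -12.08
Leg 3 (S83°E, 39.8 km): east 39.8 sin 97° = 39.50, north 39.8 cos 97° = -4.85
Current position: (20.09, -7.17). Target: (1.1, 6.9). Remaining: Δeast = -18.99, Δnorth = 14.07.
Bearing = atan2(-18.99, 14.07) mod 360° = 306.54°; distance = √((-18.99)² + (14.07)²) = 23.634 km.

307°, 23.6 km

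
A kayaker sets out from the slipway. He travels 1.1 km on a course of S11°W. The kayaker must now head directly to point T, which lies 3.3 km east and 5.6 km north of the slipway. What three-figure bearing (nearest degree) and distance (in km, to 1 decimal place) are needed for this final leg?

Leg 1 (S11°W, 1.1 km): east 1.1 sin 191° = -0.21, north 1.1 cos 191° = -1.08
Current position: (-0.21, -1.08). Target: (3.3, 5.6). Remaining: Δeast = 3.51, Δnorth = 6.68.
Bearing = atan2(3.51, 6.68) mod 360° = 27.72°; distance = √((3.51)² + (6.68)²) = 7.546 km.

028°, 7.5 km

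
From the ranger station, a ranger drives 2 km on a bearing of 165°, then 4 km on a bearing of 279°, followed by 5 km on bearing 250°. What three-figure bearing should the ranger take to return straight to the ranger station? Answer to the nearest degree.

Leg 1 (165°, 2 km): east 2 sin 165° = 0.52, north 2 cos 165° = -1.93
Leg 2 (279°, 4 km): east 4 sin 279° = -3.95, north 4 cos 279° = 0.63
Leg 3 (250°, 5 km): east 5 sin 250° = -4.70, north 5 cos 250° = -1.71
Net displacement: -8.13 east, -3.02 north. Direction back to start is (8.13, 3.02): bearing = atan2(8.13, 3.02) mod 360° = 69.65° ≈ 070°.

070°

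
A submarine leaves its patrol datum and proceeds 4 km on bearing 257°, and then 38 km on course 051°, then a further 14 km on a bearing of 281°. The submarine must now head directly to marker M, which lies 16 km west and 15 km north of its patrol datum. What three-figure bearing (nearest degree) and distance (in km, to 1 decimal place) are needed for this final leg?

249°, 29.9 km

Leg 1 (257°, 4 km): east 4 sin 257° = -3.90, north 4 cos 257° = -0.90
Leg 2 (051°, 38 km): east 38 sin 51° = 29.53, north 38 cos 51° = 23.91
Leg 3 (281°, 14 km): east 14 sin 281° = -13.74, north 14 cos 281° = 2.67
Current position: (11.89, 25.69). Target: (-16, 15). Remaining: Δeast = -27.89, Δnorth = -10.69.
Bearing = atan2(-27.89, -10.69) mod 360° = 249.04°; distance = √((-27.89)² + (-10.69)²) = 29.868 km.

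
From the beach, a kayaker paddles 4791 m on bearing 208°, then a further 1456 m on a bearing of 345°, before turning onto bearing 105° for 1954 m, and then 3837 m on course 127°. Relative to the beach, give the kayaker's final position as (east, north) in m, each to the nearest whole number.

(2326, -5639)

Leg 1 (208°, 4791 m): east 4791 sin 208° = -2249.24, north 4791 cos 208° = -4230.20
Leg 2 (345°, 1456 m): east 1456 sin 345° = -376.84, north 1456 cos 345° = 1406.39
Leg 3 (105°, 1954 m): east 1954 sin 105° = 1887.42, north 1954 cos 105° = -505.73
Leg 4 (127°, 3837 m): east 3837 sin 127° = 3064.36, north 3837 cos 127° = -2309.16
Summing: 2325.70 m east, -5638.71 m north → (2326, -5639).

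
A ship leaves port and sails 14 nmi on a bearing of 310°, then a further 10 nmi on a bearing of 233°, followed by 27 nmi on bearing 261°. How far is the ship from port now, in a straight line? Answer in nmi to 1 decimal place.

Leg 1 (310°, 14 nmi): east 14 sin 310° = -10.72, north 14 cos 310° = 9.00
Leg 2 (233°, 10 nmi): east 10 sin 233° = -7.99, north 10 cos 233° = -6.02
Leg 3 (261°, 27 nmi): east 27 sin 261° = -26.67, north 27 cos 261° = -4.22
Net: -45.38 east, -1.24 north. Distance = √((-45.38)² + (-1.24)²) = 45.396 nmi.

45.4 nmi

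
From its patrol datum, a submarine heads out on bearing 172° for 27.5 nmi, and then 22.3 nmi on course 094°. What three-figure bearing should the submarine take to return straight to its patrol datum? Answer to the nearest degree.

Leg 1 (172°, 27.5 nmi): east 27.5 sin 172° = 3.83, north 27.5 cos 172° = -27.23
Leg 2 (094°, 22.3 nmi): east 22.3 sin 94° = 22.25, north 22.3 cos 94° = -1.56
Net displacement: 26.07 east, -28.79 north. Direction back to start is (-26.07, 28.79): bearing = atan2(-26.07, 28.79) mod 360° = 317.83° ≈ 318°.

318°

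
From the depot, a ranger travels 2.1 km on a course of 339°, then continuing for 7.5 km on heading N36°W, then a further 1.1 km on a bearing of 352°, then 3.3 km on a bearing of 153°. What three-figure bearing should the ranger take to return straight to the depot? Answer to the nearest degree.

Leg 1 (339°, 2.1 km): east 2.1 sin 339° = -0.75, north 2.1 cos 339° = 1.96
Leg 2 (N36°W, 7.5 km): east 7.5 sin 324° = -4.41, north 7.5 cos 324° = 6.07
Leg 3 (352°, 1.1 km): east 1.1 sin 352° = -0.15, north 1.1 cos 352° = 1.09
Leg 4 (153°, 3.3 km): east 3.3 sin 153° = 1.50, north 3.3 cos 153° = -2.94
Net displacement: -3.82 east, 6.18 north. Direction back to start is (3.82, -6.18): bearing = atan2(3.82, -6.18) mod 360° = 148.29° ≈ 148°.

148°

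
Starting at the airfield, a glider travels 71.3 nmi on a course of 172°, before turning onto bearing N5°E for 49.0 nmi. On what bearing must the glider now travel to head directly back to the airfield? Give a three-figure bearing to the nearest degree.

Leg 1 (172°, 71.3 nmi): east 71.3 sin 172° = 9.92, north 71.3 cos 172° = -70.61
Leg 2 (N5°E, 49.0 nmi): east 49.0 sin 5° = 4.27, north 49.0 cos 5° = 48.81
Net displacement: 14.19 east, -21.79 north. Direction back to start is (-14.19, 21.79): bearing = atan2(-14.19, 21.79) mod 360° = 326.92° ≈ 327°.

327°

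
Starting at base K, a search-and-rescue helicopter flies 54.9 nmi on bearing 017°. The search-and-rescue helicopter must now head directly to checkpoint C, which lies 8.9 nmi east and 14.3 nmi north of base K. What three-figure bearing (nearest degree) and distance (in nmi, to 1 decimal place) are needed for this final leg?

191°, 38.9 nmi

Leg 1 (017°, 54.9 nmi): east 54.9 sin 17° = 16.05, north 54.9 cos 17° = 52.50
Current position: (16.05, 52.50). Target: (8.9, 14.3). Remaining: Δeast = -7.15, Δnorth = -38.20.
Bearing = atan2(-7.15, -38.20) mod 360° = 190.60°; distance = √((-7.15)² + (-38.20)²) = 38.865 nmi.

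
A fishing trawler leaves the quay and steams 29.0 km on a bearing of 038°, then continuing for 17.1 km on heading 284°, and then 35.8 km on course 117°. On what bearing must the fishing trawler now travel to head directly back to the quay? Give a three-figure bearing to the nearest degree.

Leg 1 (038°, 29.0 km): east 29.0 sin 38° = 17.85, north 29.0 cos 38° = 22.85
Leg 2 (284°, 17.1 km): east 17.1 sin 284° = -16.59, north 17.1 cos 284° = 4.14
Leg 3 (117°, 35.8 km): east 35.8 sin 117° = 31.90, north 35.8 cos 117° = -16.25
Net displacement: 33.16 east, 10.74 north. Direction back to start is (-33.16, -10.74): bearing = atan2(-33.16, -10.74) mod 360° = 252.06° ≈ 252°.

252°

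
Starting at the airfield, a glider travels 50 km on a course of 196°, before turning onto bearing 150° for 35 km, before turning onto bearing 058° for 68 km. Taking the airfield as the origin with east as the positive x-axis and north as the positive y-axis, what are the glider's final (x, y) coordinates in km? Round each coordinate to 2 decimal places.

(61.39, -42.34)

Leg 1 (196°, 50 km): east 50 sin 196° = -13.78, north 50 cos 196° = -48.06
Leg 2 (150°, 35 km): east 35 sin 150° = 17.50, north 35 cos 150° = -30.31
Leg 3 (058°, 68 km): east 68 sin 58° = 57.67, north 68 cos 58° = 36.03
Summing: 61.39 km east, -42.34 km north → (61.39, -42.34).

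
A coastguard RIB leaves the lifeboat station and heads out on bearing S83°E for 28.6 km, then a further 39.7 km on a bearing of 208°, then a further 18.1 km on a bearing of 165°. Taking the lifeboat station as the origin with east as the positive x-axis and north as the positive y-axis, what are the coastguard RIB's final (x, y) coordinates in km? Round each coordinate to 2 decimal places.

Leg 1 (S83°E, 28.6 km): east 28.6 sin 97° = 28.39, north 28.6 cos 97° = -3.49
Leg 2 (208°, 39.7 km): east 39.7 sin 208° = -18.64, north 39.7 cos 208° = -35.05
Leg 3 (165°, 18.1 km): east 18.1 sin 165° = 4.68, north 18.1 cos 165° = -17.48
Summing: 14.43 km east, -56.02 km north → (14.43, -56.02).

(14.43, -56.02)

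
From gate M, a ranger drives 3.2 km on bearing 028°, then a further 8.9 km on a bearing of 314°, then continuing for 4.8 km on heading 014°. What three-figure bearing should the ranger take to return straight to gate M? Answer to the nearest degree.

165°

Leg 1 (028°, 3.2 km): east 3.2 sin 28° = 1.50, north 3.2 cos 28° = 2.83
Leg 2 (314°, 8.9 km): east 8.9 sin 314° = -6.40, north 8.9 cos 314° = 6.18
Leg 3 (014°, 4.8 km): east 4.8 sin 14° = 1.16, north 4.8 cos 14° = 4.66
Net displacement: -3.74 east, 13.67 north. Direction back to start is (3.74, -13.67): bearing = atan2(3.74, -13.67) mod 360° = 164.70° ≈ 165°.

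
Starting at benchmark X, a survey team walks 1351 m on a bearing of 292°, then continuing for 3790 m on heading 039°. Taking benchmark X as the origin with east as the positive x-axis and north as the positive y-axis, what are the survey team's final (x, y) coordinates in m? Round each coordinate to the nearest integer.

Leg 1 (292°, 1351 m): east 1351 sin 292° = -1252.63, north 1351 cos 292° = 506.09
Leg 2 (039°, 3790 m): east 3790 sin 39° = 2385.12, north 3790 cos 39° = 2945.38
Summing: 1132.50 m east, 3451.48 m north → (1132, 3451).

(1132, 3451)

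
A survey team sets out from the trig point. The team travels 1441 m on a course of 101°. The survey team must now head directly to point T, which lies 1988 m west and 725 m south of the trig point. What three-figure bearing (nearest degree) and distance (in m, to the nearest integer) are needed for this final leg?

Leg 1 (101°, 1441 m): east 1441 sin 101° = 1414.52, north 1441 cos 101° = -274.96
Current position: (1414.52, -274.96). Target: (-1988, -725). Remaining: Δeast = -3402.52, Δnorth = -450.04.
Bearing = atan2(-3402.52, -450.04) mod 360° = 262.47°; distance = √((-3402.52)² + (-450.04)²) = 3432.159 m.

262°, 3432 m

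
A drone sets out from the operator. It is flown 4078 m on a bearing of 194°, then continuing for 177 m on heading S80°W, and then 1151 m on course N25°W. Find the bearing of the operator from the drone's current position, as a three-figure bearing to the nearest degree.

029°

Leg 1 (194°, 4078 m): east 4078 sin 194° = -986.56, north 4078 cos 194° = -3956.87
Leg 2 (S80°W, 177 m): east 177 sin 260° = -174.31, north 177 cos 260° = -30.74
Leg 3 (N25°W, 1151 m): east 1151 sin 335° = -486.43, north 1151 cos 335° = 1043.16
Net displacement: -1647.30 east, -2944.44 north. Direction back to start is (1647.30, 2944.44): bearing = atan2(1647.30, 2944.44) mod 360° = 29.23° ≈ 029°.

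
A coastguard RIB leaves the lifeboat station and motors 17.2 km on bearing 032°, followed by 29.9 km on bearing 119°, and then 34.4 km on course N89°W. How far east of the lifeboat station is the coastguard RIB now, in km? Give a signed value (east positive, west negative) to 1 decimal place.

0.9 km

Leg 1 (032°, 17.2 km): east 17.2 sin 32° = 9.11, north 17.2 cos 32° = 14.59
Leg 2 (119°, 29.9 km): east 29.9 sin 119° = 26.15, north 29.9 cos 119° = -14.50
Leg 3 (N89°W, 34.4 km): east 34.4 sin 271° = -34.39, north 34.4 cos 271° = 0.60
Net east component: 0.87 km.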